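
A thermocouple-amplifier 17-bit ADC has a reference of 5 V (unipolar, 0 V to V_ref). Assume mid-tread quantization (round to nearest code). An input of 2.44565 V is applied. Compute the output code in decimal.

code 64111

LSB = 5 V / 131072 = 38.15 µV.
(V_in − V_low)/LSB = (2.44565 − 0) / 3.8147e-05 = 64111.247.
So the output code is 64111.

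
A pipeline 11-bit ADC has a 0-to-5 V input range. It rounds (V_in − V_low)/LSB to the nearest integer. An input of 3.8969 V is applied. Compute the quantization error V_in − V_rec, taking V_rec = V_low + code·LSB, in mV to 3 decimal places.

0.416 mV

One LSB is 5 V / 2048 = 2.441 mV.
(3.8969 − 0)/0.00244141 = 1596.1702; round gives code 1596.
Reconstructed: 3.8964844 V.
V_in − V_rec = 0.000415625 V = 0.416 mV.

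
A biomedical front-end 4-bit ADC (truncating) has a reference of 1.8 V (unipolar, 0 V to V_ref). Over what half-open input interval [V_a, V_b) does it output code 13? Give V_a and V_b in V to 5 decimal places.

LSB = 1.8/2^4 = 112.500 mV.
V_a = V_low + 13·LSB = 1.4625 V; V_b = V_low + 14·LSB = 1.575 V.

[1.46250 V, 1.57500 V)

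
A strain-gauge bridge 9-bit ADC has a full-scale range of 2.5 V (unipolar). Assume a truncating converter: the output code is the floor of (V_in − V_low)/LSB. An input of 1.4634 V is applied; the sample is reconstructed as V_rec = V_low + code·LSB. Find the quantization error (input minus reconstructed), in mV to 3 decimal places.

3.439 mV

LSB = 2.5/2^9 = 4.883 mV.
(V_in − V_low)/LSB = (1.4634 − 0)/0.00488281 = 299.7043 → code 299 (floor).
Code 299 maps back to 0 + 299×0.00488281 V = 1.4599609 V.
V_in − V_rec = 0.00343906 V = 3.439 mV.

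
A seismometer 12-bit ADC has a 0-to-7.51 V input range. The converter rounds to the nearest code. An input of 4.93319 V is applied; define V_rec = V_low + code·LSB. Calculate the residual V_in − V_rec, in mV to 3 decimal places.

Step size: 7.51 V ÷ 2^12 = 1.833 mV.
(4.93319 − 0)/0.0018335 = 2690.5920; round gives code 2691.
V_rec = 0 + 2691·0.0018335 = 4.933938 V.
Difference: -0.000747988 V → -0.748 mV.

-0.748 mV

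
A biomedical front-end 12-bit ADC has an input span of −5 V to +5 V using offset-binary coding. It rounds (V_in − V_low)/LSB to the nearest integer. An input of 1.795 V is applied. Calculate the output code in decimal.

code 2783

Full-scale span = 10 V; LSB = 10/2^12 = 2.441 mV.
Input sits at 2783.232 steps above V_low.
round(2783.232) = 2783.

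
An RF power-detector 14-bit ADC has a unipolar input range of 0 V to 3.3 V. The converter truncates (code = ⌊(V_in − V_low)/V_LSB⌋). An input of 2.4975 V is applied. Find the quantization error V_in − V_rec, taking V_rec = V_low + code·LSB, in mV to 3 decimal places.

LSB = 3.3/2^14 = 201.42 µV.
Scaled input = 12399.7091 LSBs, so code = 12399.
Code 12399 maps back to 0 + 12399×0.000201416 V = 2.4973572 V.
Error = 2.4975 − 2.4973572 = 0.000142822 V = 0.143 mV.

0.143 mV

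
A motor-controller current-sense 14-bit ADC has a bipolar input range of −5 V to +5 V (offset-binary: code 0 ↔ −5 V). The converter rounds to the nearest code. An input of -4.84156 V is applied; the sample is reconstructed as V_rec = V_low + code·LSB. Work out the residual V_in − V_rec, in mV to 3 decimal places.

-0.251 mV

LSB = 10/2^14 = 0.610 mV.
Scaled input = 259.5881 LSBs, so code = 260.
Reconstructed: -4.8413086 V.
V_in − V_rec = -0.000251406 V = -0.251 mV.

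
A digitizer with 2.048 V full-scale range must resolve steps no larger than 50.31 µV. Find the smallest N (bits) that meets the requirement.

16 bits

Number of steps required ≥ 2.048 V / 50.31 µV = 40707.61.
Need 2^N ≥ 40707.61; 2^15 = 32768, 2^16 = 65536.
Minimum N = 16.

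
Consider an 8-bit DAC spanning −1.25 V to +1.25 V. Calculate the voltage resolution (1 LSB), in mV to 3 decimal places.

Full-scale span = 2.5 V.
LSB = 2.5 / 2^8 = 2.5 / 256 = 0.00976562 V = 9.766 mV.

9.766 mV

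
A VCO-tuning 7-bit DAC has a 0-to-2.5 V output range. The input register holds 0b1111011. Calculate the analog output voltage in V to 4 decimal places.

LSB = 2.5 V / 2^7 = 19.531 mV.
Code 0b1111011 = 123 decimal.
V_out = 0 + 123 × 0.0195312 V = 2.40234 V.

2.4023 V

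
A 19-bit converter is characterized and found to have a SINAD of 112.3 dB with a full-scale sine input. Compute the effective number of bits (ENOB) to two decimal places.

18.36 bits

ENOB = (SINAD − 1.76) / 6.02 = (112.3 − 1.76)/6.02 = 18.362.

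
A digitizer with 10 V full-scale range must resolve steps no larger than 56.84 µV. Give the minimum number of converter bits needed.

18 bits

Number of steps required ≥ 10 V / 56.84 µV = 175932.44.
Need 2^N ≥ 175932.44; 2^17 = 131072, 2^18 = 262144.
Minimum N = 18.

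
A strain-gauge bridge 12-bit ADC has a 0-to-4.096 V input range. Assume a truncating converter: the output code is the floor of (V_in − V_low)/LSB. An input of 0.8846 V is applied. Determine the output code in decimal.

code 884

Full-scale span = 4.096 V; LSB = 4.096/2^12 = 1.000 mV.
(V_in − V_low)/LSB = (0.8846 − 0) / 0.001 = 884.600.
Floor → code 884.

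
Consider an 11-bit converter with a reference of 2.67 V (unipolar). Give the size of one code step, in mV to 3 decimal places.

Full-scale span = 2.67 V.
LSB = 2.67 / 2^11 = 2.67 / 2048 = 0.00130371 V = 1.304 mV.

1.304 mV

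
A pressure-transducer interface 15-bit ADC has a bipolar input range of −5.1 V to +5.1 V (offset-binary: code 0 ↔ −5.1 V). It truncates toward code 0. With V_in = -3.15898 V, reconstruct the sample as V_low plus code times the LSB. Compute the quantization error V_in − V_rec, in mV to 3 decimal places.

LSB = 10.2/2^15 = 311.28 µV.
Scaled input = 6235.6219 LSBs, so code = 6235.
Code 6235 maps back to (−5.1) + 6235×0.000311279 V = -3.1591736 V.
Error = -3.15898 − (−3.1591736) = 0.000193584 V = 0.194 mV.

0.194 mV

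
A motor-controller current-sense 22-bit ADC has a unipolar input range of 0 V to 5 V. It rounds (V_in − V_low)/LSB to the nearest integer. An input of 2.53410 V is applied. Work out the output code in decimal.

With 4194304 levels over 5 V, one step is 1.19 µV.
(2.53410 − 0) / 1.19209e-06 = 2125757.153 LSBs.
Round → code 2125757.

code 2125757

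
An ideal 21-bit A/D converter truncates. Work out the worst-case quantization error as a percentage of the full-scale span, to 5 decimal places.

0.00005 %

Truncating → worst-case error = 1 LSB = V_FS/2^21, so 100/2097152 = 4.76837e-05 % of full scale.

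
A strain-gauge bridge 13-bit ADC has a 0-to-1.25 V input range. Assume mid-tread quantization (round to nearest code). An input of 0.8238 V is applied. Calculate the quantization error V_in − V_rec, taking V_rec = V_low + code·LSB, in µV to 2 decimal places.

Step size: 1.25 V ÷ 2^13 = 152.59 µV.
(0.8238 − 0)/0.000152588 = 5398.8557; round gives code 5399.
Reconstructed: 0.82382202 V.
Difference: -2.20215e-05 V → -22.02 µV.

-22.02 µV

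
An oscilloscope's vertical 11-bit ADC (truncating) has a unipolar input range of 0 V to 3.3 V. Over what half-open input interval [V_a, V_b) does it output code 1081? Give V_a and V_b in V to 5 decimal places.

[1.74185 V, 1.74346 V)

LSB = 3.3/2^11 = 1.611 mV.
V_a = V_low + 1081·LSB = 1.74185 V; V_b = V_low + 1082·LSB = 1.74346 V.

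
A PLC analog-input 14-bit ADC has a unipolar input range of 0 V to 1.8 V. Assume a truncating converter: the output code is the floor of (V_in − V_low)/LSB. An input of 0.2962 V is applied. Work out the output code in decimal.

code 2696

With 16384 levels over 1.8 V, one step is 109.86 µV.
Input sits at 2696.078 steps above V_low.
⌊·⌋(2696.078) = 2696.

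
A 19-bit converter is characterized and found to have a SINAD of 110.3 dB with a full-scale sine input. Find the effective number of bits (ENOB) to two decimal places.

18.03 bits

ENOB = (SINAD − 1.76) / 6.02 = (110.3 − 1.76)/6.02 = 18.030.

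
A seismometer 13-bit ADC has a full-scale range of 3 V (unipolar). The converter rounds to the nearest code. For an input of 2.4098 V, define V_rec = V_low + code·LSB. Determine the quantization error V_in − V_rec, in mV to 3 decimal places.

Step size: 3 V ÷ 2^13 = 366.21 µV.
(2.4098 − 0)/0.000366211 = 6580.3605; round gives code 6580.
V_rec = 0 + 6580·0.000366211 = 2.409668 V.
Difference: 0.000132031 V → 0.132 mV.

0.132 mV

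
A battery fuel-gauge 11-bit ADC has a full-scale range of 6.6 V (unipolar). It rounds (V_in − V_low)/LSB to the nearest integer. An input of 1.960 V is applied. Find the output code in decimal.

code 608

LSB = 6.6 V / 2048 = 3.223 mV.
Input sits at 608.194 steps above V_low.
So the output code is 608.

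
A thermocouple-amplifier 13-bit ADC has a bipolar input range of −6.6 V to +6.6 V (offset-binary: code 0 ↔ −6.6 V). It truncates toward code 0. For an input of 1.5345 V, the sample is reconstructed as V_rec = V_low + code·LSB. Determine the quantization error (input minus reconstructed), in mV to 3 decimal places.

0.516 mV

Step size: 13.2 V ÷ 2^13 = 1.611 mV.
Scaled input = 5048.3200 LSBs, so code = 5048.
Code 5048 maps back to (−6.6) + 5048×0.00161133 V = 1.5339844 V.
Difference: 0.000515625 V → 0.516 mV.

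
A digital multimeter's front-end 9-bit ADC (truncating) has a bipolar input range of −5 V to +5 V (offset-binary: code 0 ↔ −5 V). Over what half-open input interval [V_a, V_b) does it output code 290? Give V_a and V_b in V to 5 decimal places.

LSB = 10/2^9 = 19.531 mV.
V_a = V_low + 290·LSB = 0.664062 V; V_b = V_low + 291·LSB = 0.683594 V.

[0.66406 V, 0.68359 V)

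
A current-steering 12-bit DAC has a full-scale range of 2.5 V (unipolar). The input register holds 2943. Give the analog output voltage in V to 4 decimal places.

1.7963 V

LSB = 2.5 V / 2^12 = 0.610 mV.
V_out = 0 + 2943 × 0.000610352 V = 1.79626 V.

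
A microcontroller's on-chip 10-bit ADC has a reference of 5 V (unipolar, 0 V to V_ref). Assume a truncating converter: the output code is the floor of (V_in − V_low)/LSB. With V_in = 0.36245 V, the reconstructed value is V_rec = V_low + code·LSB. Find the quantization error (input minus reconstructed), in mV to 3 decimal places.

LSB = 5/2^10 = 4.883 mV.
(0.36245 − 0)/0.00488281 = 74.2298; ⌊·⌋ gives code 74.
Reconstructed: 0.36132812 V.
Difference: 0.00112188 V → 1.122 mV.

1.122 mV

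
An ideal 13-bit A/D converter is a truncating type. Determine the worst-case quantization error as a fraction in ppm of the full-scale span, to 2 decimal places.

Truncating → worst-case error = 1 LSB = V_FS/2^13, so 1e+06/8192 = 122.07 ppm of full scale.

122.07 ppm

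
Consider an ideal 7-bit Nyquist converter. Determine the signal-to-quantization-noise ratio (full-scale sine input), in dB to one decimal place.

43.9 dB

SNR ≈ 6.02·N + 1.76 dB = 6.02·7 + 1.76 = 43.90 dB.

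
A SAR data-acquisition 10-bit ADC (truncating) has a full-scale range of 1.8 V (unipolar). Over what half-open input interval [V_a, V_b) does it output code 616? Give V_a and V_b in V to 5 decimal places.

[1.08281 V, 1.08457 V)

LSB = 1.8/2^10 = 1.758 mV.
V_a = V_low + 616·LSB = 1.08281 V; V_b = V_low + 617·LSB = 1.08457 V.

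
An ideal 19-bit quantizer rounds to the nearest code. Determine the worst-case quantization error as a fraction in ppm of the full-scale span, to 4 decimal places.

0.9537 ppm

Rounding → worst-case error = ½ LSB = V_FS/2^20, so 1e+06/1048576 = 0.953674 ppm of full scale.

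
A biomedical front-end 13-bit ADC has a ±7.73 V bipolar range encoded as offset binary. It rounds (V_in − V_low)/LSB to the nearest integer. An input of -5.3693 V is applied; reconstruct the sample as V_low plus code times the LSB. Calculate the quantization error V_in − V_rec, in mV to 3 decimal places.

LSB = 15.46/2^13 = 1.887 mV.
Scaled input = 1250.8961 LSBs, so code = 1251.
V_rec = (−7.73) + 1251·0.00188721 = -5.369104 V.
Difference: -0.000195996 V → -0.196 mV.

-0.196 mV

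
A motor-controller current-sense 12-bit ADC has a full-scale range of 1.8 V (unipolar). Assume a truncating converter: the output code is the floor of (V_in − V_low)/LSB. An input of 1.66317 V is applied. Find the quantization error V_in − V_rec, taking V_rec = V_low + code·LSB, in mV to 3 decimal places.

LSB = 1.8/2^12 = 439.45 µV.
(1.66317 − 0)/0.000439453 = 3784.6357; ⌊·⌋ gives code 3784.
Reconstructed: 1.6628906 V.
V_in − V_rec = 0.000279375 V = 0.279 mV.

0.279 mV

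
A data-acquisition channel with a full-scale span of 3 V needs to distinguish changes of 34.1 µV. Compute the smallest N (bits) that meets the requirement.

Number of steps required ≥ 3 V / 34.1 µV = 87976.54.
Need 2^N ≥ 87976.54; 2^16 = 65536, 2^17 = 131072.
Minimum N = 17.

17 bits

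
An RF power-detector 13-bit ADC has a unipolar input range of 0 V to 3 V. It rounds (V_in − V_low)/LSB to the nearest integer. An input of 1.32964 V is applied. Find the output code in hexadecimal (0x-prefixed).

code 0xE2F (decimal 3631)

LSB = 3 V / 8192 = 366.21 µV.
(V_in − V_low)/LSB = (1.32964 − 0) / 0.000366211 = 3630.804.
So the output code is 3631.
In hexadecimal (0x-prefixed): 0xE2F.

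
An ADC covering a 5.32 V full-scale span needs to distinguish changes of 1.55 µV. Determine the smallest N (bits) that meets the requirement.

Number of steps required ≥ 5.32 V / 1.55 µV = 3432258.06.
Need 2^N ≥ 3432258.06; 2^21 = 2097152, 2^22 = 4194304.
Minimum N = 22.

22 bits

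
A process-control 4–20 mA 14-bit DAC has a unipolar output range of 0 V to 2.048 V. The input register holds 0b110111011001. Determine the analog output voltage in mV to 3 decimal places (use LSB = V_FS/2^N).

443.125 mV

LSB = 2.048 V / 2^14 = 125.00 µV.
Code 0b110111011001 = 3545 decimal.
V_out = 0 + 3545 × 0.000125 V = 0.443125 V.
= 443.125 mV.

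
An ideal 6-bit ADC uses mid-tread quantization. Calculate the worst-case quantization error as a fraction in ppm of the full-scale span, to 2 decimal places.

Rounding → worst-case error = ½ LSB = V_FS/2^7, so 1e+06/128 = 7812.5 ppm of full scale.

7812.50 ppm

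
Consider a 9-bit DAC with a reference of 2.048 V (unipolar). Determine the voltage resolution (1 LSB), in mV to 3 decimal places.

4.000 mV

Full-scale span = 2.048 V.
LSB = 2.048 / 2^9 = 2.048 / 512 = 0.004 V = 4.000 mV.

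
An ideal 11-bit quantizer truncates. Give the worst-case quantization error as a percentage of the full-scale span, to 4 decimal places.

0.0488 %

Truncating → worst-case error = 1 LSB = V_FS/2^11, so 100/2048 = 0.0488281 % of full scale.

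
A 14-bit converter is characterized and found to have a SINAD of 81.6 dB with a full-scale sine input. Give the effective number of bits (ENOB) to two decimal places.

13.26 bits

ENOB = (SINAD − 1.76) / 6.02 = (81.6 − 1.76)/6.02 = 13.262.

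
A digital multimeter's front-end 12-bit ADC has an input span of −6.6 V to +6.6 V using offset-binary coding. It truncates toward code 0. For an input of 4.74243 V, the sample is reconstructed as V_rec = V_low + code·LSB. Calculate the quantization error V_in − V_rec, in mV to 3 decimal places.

1.903 mV

Step size: 13.2 V ÷ 2^12 = 3.223 mV.
(V_in − V_low)/LSB = (4.74243 − (−6.6))/0.00322266 = 3519.5904 → code 3519 (floor).
Code 3519 maps back to (−6.6) + 3519×0.00322266 V = 4.7405273 V.
Error = 4.74243 − 4.7405273 = 0.00190266 V = 1.903 mV.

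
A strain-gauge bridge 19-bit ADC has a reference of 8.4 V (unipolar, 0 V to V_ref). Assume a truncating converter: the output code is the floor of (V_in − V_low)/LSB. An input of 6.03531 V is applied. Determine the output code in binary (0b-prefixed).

code 0b1011011111101110111 (decimal 376695)

With 524288 levels over 8.4 V, one step is 16.02 µV.
Input sits at 376695.311 steps above V_low.
Floor → code 376695.
In binary (0b-prefixed): 0b1011011111101110111.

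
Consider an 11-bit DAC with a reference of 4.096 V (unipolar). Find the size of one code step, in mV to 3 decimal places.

Full-scale span = 4.096 V.
LSB = 4.096 / 2^11 = 4.096 / 2048 = 0.002 V = 2.000 mV.

2.000 mV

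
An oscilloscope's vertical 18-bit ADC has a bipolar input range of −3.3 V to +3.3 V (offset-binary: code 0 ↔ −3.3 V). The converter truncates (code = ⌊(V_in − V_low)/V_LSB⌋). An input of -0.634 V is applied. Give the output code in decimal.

code 105890

Full-scale span = 6.6 V; LSB = 6.6/2^18 = 25.18 µV.
(V_in − V_low)/LSB = (-0.634 − (−3.3)) / 2.5177e-05 = 105890.288.
⌊·⌋(105890.288) = 105890.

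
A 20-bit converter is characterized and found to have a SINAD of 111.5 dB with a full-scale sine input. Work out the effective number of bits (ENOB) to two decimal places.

18.23 bits

ENOB = (SINAD − 1.76) / 6.02 = (111.5 − 1.76)/6.02 = 18.229.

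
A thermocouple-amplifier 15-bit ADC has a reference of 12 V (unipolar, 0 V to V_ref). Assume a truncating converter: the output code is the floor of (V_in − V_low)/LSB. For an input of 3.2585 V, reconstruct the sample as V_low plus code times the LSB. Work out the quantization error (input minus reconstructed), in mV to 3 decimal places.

0.321 mV

One LSB is 12 V / 32768 = 366.21 µV.
(3.2585 − 0)/0.000366211 = 8897.8773; ⌊·⌋ gives code 8897.
V_rec = 0 + 8897·0.000366211 = 3.2581787 V.
Error = 3.2585 − 3.2581787 = 0.000321289 V = 0.321 mV.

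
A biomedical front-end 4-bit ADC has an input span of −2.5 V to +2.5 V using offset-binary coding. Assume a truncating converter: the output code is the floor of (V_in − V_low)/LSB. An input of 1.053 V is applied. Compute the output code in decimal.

code 11

With 16 levels over 5 V, one step is 312.500 mV.
Input sits at 11.370 steps above V_low.
Floor → code 11.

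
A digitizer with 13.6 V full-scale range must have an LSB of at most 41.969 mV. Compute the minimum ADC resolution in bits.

Number of steps required ≥ 13.6 V / 41.969 mV = 324.05.
Need 2^N ≥ 324.05; 2^8 = 256, 2^9 = 512.
Minimum N = 9.

9 bits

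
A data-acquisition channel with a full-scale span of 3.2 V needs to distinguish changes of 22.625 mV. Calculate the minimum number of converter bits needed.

Number of steps required ≥ 3.2 V / 22.625 mV = 141.44.
Need 2^N ≥ 141.44; 2^7 = 128, 2^8 = 256.
Minimum N = 8.

8 bits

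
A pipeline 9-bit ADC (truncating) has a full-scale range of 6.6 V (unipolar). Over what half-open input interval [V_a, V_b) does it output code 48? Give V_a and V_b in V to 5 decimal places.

LSB = 6.6/2^9 = 12.891 mV.
V_a = V_low + 48·LSB = 0.61875 V; V_b = V_low + 49·LSB = 0.631641 V.

[0.61875 V, 0.63164 V)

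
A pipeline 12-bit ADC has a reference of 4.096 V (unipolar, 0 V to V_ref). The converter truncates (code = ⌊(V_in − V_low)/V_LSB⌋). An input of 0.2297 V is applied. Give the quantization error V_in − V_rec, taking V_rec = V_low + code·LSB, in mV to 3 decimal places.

0.700 mV

LSB = 4.096/2^12 = 1.000 mV.
(V_in − V_low)/LSB = (0.2297 − 0)/0.001 = 229.7000 → code 229 (floor).
V_rec = 0 + 229·0.001 = 0.229 V.
V_in − V_rec = 0.0007 V = 0.700 mV.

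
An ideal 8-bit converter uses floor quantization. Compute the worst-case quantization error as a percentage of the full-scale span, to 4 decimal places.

0.3906 %

Truncating → worst-case error = 1 LSB = V_FS/2^8, so 100/256 = 0.390625 % of full scale.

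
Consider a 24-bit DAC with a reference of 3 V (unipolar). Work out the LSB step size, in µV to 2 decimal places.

0.18 µV

Full-scale span = 3 V.
LSB = 3 / 2^24 = 3 / 16777216 = 1.78814e-07 V = 0.18 µV.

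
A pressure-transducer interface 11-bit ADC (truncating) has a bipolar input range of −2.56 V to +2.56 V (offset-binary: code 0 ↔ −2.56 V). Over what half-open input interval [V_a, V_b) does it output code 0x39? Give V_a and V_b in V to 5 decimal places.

[-2.41750 V, -2.41500 V)

LSB = 5.12/2^11 = 2.500 mV.
Code 0x39 = 57 decimal.
V_a = V_low + 57·LSB = -2.4175 V; V_b = V_low + 58·LSB = -2.415 V.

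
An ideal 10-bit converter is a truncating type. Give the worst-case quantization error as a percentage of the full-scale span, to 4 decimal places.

0.0977 %

Truncating → worst-case error = 1 LSB = V_FS/2^10, so 100/1024 = 0.0976562 % of full scale.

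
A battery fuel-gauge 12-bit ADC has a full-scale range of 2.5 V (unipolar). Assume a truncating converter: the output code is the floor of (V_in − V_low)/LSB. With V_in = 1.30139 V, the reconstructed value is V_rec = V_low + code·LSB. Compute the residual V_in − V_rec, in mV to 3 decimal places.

Step size: 2.5 V ÷ 2^12 = 0.610 mV.
Scaled input = 2132.1974 LSBs, so code = 2132.
V_rec = 0 + 2132·0.000610352 = 1.3012695 V.
Error = 1.30139 − 1.3012695 = 0.000120469 V = 0.120 mV.

0.120 mV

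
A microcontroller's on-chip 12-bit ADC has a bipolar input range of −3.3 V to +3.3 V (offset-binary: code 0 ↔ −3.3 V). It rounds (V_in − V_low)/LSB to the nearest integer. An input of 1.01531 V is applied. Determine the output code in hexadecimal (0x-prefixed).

With 4096 levels over 6.6 V, one step is 1.611 mV.
(V_in − V_low)/LSB = (1.01531 − (−3.3)) / 0.00161133 = 2678.108.
round(2678.108) = 2678.
In hexadecimal (0x-prefixed): 0xA76.

code 0xA76 (decimal 2678)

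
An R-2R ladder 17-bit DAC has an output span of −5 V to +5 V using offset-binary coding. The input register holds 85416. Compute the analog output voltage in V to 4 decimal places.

LSB = 10 V / 2^17 = 76.29 µV.
V_out = (−5) + 85416 × 7.62939e-05 V = 1.51672 V.

1.5167 V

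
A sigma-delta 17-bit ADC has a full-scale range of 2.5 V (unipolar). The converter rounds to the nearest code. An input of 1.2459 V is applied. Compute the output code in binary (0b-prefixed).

Full-scale span = 2.5 V; LSB = 2.5/2^17 = 19.07 µV.
(1.2459 − 0) / 1.90735e-05 = 65321.042 LSBs.
round(65321.042) = 65321.
In binary (0b-prefixed): 0b1111111100101001.

code 0b1111111100101001 (decimal 65321)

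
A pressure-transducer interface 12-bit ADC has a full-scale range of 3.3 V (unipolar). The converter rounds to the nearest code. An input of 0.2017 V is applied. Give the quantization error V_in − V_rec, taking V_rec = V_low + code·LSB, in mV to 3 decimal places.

One LSB is 3.3 V / 4096 = 0.806 mV.
Scaled input = 250.3525 LSBs, so code = 250.
Reconstructed: 0.20141602 V.
V_in − V_rec = 0.000283984 V = 0.284 mV.

0.284 mV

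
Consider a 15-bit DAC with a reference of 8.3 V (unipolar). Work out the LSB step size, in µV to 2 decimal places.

253.30 µV

Full-scale span = 8.3 V.
LSB = 8.3 / 2^15 = 8.3 / 32768 = 0.000253296 V = 253.30 µV.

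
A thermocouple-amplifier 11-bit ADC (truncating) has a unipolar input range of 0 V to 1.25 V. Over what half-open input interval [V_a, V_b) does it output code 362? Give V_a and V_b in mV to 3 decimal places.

LSB = 1.25/2^11 = 0.610 mV.
V_a = V_low + 362·LSB = 0.220947 V; V_b = V_low + 363·LSB = 0.221558 V.

[220.947 mV, 221.558 mV)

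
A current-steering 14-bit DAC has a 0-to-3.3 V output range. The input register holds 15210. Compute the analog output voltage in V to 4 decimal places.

3.0635 V

LSB = 3.3 V / 2^14 = 201.42 µV.
V_out = 0 + 15210 × 0.000201416 V = 3.06354 V.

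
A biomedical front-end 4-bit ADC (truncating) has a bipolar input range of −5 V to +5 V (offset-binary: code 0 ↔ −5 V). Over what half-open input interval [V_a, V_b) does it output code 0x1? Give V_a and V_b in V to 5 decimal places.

[-4.37500 V, -3.75000 V)

LSB = 10/2^4 = 0.6250 V.
Code 0x1 = 1 decimal.
V_a = V_low + 1·LSB = -4.375 V; V_b = V_low + 2·LSB = -3.75 V.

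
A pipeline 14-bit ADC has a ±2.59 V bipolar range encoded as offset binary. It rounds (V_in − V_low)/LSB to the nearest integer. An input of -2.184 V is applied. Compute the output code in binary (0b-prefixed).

code 0b10100000100 (decimal 1284)

With 16384 levels over 5.18 V, one step is 316.16 µV.
(V_in − V_low)/LSB = (-2.184 − (−2.59)) / 0.000316162 = 1284.151.
So the output code is 1284.
In binary (0b-prefixed): 0b10100000100.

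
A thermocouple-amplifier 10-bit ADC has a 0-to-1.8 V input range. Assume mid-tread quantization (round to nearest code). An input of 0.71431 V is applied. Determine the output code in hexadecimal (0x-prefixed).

code 0x196 (decimal 406)

Full-scale span = 1.8 V; LSB = 1.8/2^10 = 1.758 mV.
(V_in − V_low)/LSB = (0.71431 − 0) / 0.00175781 = 406.363.
round(406.363) = 406.
In hexadecimal (0x-prefixed): 0x196.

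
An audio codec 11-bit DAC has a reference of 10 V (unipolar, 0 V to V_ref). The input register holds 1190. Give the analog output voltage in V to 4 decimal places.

5.8105 V

LSB = 10 V / 2^11 = 4.883 mV.
V_out = 0 + 1190 × 0.00488281 V = 5.81055 V.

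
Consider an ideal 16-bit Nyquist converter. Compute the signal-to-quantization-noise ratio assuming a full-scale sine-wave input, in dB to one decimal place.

98.1 dB

SNR ≈ 6.02·N + 1.76 dB = 6.02·16 + 1.76 = 98.08 dB.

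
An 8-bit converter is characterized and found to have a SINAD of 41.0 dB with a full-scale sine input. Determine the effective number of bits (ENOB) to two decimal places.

ENOB = (SINAD − 1.76) / 6.02 = (41.0 − 1.76)/6.02 = 6.518.

6.52 bits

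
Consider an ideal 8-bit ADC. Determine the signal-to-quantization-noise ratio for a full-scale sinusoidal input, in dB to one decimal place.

49.9 dB

SNR ≈ 6.02·N + 1.76 dB = 6.02·8 + 1.76 = 49.92 dB.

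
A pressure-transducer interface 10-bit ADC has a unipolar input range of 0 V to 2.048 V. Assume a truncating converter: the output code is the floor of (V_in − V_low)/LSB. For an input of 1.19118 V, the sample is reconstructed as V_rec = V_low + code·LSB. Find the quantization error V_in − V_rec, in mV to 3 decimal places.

1.180 mV

LSB = 2.048/2^10 = 2.000 mV.
(V_in − V_low)/LSB = (1.19118 − 0)/0.002 = 595.5900 → code 595 (floor).
V_rec = 0 + 595·0.002 = 1.19 V.
Difference: 0.00118 V → 1.180 mV.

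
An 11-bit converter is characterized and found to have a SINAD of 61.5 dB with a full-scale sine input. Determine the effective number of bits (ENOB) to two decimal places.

ENOB = (SINAD − 1.76) / 6.02 = (61.5 − 1.76)/6.02 = 9.924.

9.92 bits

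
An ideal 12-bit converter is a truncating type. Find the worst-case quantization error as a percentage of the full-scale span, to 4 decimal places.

0.0244 %

Truncating → worst-case error = 1 LSB = V_FS/2^12, so 100/4096 = 0.0244141 % of full scale.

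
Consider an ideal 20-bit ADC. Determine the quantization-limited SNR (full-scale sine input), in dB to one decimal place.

122.2 dB

SNR ≈ 6.02·N + 1.76 dB = 6.02·20 + 1.76 = 122.16 dB.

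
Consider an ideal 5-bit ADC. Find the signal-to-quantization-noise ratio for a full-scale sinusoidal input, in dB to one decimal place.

31.9 dB

SNR ≈ 6.02·N + 1.76 dB = 6.02·5 + 1.76 = 31.86 dB.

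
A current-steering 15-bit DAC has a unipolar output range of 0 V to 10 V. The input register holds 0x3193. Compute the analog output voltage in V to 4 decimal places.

3.8730 V

LSB = 10 V / 2^15 = 305.18 µV.
Code 0x3193 = 12691 decimal.
V_out = 0 + 12691 × 0.000305176 V = 3.87299 V.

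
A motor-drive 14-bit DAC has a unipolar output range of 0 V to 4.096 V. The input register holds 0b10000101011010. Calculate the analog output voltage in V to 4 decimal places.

2.1345 V

LSB = 4.096 V / 2^14 = 250.00 µV.
Code 0b10000101011010 = 8538 decimal.
V_out = 0 + 8538 × 0.00025 V = 2.1345 V.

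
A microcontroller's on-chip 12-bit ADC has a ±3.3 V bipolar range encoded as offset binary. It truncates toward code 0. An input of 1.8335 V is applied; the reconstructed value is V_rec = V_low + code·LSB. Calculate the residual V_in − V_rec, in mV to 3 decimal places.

1.420 mV

One LSB is 6.6 V / 4096 = 1.611 mV.
Scaled input = 3185.8812 LSBs, so code = 3185.
Code 3185 maps back to (−3.3) + 3185×0.00161133 V = 1.8320801 V.
Difference: 0.00141992 V → 1.420 mV.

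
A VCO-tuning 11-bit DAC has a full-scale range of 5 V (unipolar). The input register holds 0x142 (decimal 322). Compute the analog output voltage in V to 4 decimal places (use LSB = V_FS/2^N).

0.7861 V

LSB = 5 V / 2^11 = 2.441 mV.
Code 0x142 = 322 decimal.
V_out = 0 + 322 × 0.00244141 V = 0.786133 V.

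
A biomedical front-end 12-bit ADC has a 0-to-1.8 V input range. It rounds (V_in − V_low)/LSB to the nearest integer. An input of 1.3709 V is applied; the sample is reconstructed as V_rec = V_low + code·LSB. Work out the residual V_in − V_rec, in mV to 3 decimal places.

One LSB is 1.8 V / 4096 = 439.45 µV.
(V_in − V_low)/LSB = (1.3709 − 0)/0.000439453 = 3119.5591 → code 3120 (round).
Code 3120 maps back to 0 + 3120×0.000439453 V = 1.3710938 V.
Difference: -0.00019375 V → -0.194 mV.

-0.194 mV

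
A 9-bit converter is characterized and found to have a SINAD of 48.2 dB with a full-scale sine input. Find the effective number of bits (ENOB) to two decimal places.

ENOB = (SINAD − 1.76) / 6.02 = (48.2 − 1.76)/6.02 = 7.714.

7.71 bits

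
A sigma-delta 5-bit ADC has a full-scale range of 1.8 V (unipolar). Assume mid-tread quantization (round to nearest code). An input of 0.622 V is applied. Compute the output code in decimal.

code 11

With 32 levels over 1.8 V, one step is 56.250 mV.
(V_in − V_low)/LSB = (0.622 − 0) / 0.05625 = 11.058.
Round → code 11.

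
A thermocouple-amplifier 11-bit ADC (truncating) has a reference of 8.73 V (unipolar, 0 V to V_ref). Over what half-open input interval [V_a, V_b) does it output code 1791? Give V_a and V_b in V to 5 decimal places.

LSB = 8.73/2^11 = 4.263 mV.
V_a = V_low + 1791·LSB = 7.63449 V; V_b = V_low + 1792·LSB = 7.63875 V.

[7.63449 V, 7.63875 V)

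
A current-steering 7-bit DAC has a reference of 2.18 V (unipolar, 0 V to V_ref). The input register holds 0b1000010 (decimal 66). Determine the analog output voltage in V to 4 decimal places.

1.1241 V

LSB = 2.18 V / 2^7 = 17.031 mV.
Code 0b1000010 = 66 decimal.
V_out = 0 + 66 × 0.0170313 V = 1.12406 V.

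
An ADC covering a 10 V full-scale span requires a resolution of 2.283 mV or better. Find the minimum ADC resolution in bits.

Number of steps required ≥ 10 V / 2.283 mV = 4380.20.
Need 2^N ≥ 4380.20; 2^12 = 4096, 2^13 = 8192.
Minimum N = 13.

13 bits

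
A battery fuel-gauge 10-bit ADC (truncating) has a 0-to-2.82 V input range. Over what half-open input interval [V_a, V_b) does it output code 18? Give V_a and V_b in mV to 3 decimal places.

[49.570 mV, 52.324 mV)

LSB = 2.82/2^10 = 2.754 mV.
V_a = V_low + 18·LSB = 0.0495703 V; V_b = V_low + 19·LSB = 0.0523242 V.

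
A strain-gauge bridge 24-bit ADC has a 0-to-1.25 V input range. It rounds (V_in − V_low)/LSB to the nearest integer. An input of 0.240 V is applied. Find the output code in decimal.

Full-scale span = 1.25 V; LSB = 1.25/2^24 = 0.07 µV.
(V_in − V_low)/LSB = (0.240 − 0) / 7.45058e-08 = 3221225.472.
So the output code is 3221225.

code 3221225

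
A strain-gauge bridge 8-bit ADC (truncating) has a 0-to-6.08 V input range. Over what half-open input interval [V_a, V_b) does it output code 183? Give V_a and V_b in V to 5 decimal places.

[4.34625 V, 4.37000 V)

LSB = 6.08/2^8 = 23.750 mV.
V_a = V_low + 183·LSB = 4.34625 V; V_b = V_low + 184·LSB = 4.37 V.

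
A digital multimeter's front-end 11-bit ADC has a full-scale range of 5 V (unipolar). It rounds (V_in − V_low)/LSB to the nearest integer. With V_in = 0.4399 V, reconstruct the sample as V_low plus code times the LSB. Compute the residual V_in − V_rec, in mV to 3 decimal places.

One LSB is 5 V / 2048 = 2.441 mV.
(0.4399 − 0)/0.00244141 = 180.1830; round gives code 180.
Reconstructed: 0.43945312 V.
V_in − V_rec = 0.000446875 V = 0.447 mV.

0.447 mV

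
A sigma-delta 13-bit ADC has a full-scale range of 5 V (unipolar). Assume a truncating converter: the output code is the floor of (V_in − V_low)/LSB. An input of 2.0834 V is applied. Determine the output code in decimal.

code 3413

With 8192 levels over 5 V, one step is 0.610 mV.
Input sits at 3413.443 steps above V_low.
Floor → code 3413.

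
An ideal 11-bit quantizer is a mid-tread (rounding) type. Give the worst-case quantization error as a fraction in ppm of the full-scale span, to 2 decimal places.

244.14 ppm

Rounding → worst-case error = ½ LSB = V_FS/2^12, so 1e+06/4096 = 244.141 ppm of full scale.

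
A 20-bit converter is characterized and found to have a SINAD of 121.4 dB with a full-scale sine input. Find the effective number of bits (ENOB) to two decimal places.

ENOB = (SINAD − 1.76) / 6.02 = (121.4 − 1.76)/6.02 = 19.874.

19.87 bits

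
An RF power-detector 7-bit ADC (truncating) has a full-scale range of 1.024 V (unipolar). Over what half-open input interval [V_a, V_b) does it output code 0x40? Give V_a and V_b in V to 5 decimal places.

[0.51200 V, 0.52000 V)

LSB = 1.024/2^7 = 8.000 mV.
Code 0x40 = 64 decimal.
V_a = V_low + 64·LSB = 0.512 V; V_b = V_low + 65·LSB = 0.52 V.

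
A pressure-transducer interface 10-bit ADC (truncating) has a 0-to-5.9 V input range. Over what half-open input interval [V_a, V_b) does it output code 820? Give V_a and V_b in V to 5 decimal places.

[4.72461 V, 4.73037 V)

LSB = 5.9/2^10 = 5.762 mV.
V_a = V_low + 820·LSB = 4.72461 V; V_b = V_low + 821·LSB = 4.73037 V.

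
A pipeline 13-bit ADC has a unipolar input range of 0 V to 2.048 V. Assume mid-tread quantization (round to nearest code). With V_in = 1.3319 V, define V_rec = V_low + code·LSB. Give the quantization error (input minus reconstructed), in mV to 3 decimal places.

-0.100 mV

Step size: 2.048 V ÷ 2^13 = 250.00 µV.
(1.3319 − 0)/0.00025 = 5327.6000; round gives code 5328.
Code 5328 maps back to 0 + 5328×0.00025 V = 1.332 V.
V_in − V_rec = -0.0001 V = -0.100 mV.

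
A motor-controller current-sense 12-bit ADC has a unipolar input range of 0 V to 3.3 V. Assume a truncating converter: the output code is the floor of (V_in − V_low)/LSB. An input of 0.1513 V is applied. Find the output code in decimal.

code 187

Full-scale span = 3.3 V; LSB = 3.3/2^12 = 0.806 mV.
(V_in − V_low)/LSB = (0.1513 − 0) / 0.000805664 = 187.795.
⌊·⌋(187.795) = 187.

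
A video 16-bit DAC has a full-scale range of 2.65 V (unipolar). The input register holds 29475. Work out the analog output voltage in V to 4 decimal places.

LSB = 2.65 V / 2^16 = 40.44 µV.
V_out = 0 + 29475 × 4.04358e-05 V = 1.19184 V.

1.1918 V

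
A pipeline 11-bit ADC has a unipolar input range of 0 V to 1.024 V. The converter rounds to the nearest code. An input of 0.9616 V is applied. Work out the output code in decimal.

code 1923

With 2048 levels over 1.024 V, one step is 0.500 mV.
Input sits at 1923.200 steps above V_low.
Round → code 1923.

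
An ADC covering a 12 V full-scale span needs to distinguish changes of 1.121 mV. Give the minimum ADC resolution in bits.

Number of steps required ≥ 12 V / 1.121 mV = 10704.73.
Need 2^N ≥ 10704.73; 2^13 = 8192, 2^14 = 16384.
Minimum N = 14.

14 bits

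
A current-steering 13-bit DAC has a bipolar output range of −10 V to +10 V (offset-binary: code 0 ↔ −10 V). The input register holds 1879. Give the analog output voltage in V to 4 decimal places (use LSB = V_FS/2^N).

-5.4126 V

LSB = 20 V / 2^13 = 2.441 mV.
V_out = (−10) + 1879 × 0.00244141 V = -5.4126 V.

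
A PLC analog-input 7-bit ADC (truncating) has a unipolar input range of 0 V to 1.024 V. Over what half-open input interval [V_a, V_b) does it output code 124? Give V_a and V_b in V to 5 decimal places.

LSB = 1.024/2^7 = 8.000 mV.
V_a = V_low + 124·LSB = 0.992 V; V_b = V_low + 125·LSB = 1 V.

[0.99200 V, 1.00000 V)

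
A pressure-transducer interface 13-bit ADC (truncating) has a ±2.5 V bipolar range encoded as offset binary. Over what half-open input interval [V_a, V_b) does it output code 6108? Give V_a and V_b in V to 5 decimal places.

[1.22803 V, 1.22864 V)

LSB = 5/2^13 = 0.610 mV.
V_a = V_low + 6108·LSB = 1.22803 V; V_b = V_low + 6109·LSB = 1.22864 V.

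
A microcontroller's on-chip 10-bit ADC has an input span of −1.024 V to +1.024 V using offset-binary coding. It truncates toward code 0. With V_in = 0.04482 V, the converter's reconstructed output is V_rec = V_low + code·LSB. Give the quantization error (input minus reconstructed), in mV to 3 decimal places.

0.820 mV

LSB = 2.048/2^10 = 2.000 mV.
(V_in − V_low)/LSB = (0.04482 − (−1.024))/0.002 = 534.4100 → code 534 (floor).
V_rec = (−1.024) + 534·0.002 = 0.044 V.
Error = 0.04482 − 0.044 = 0.00082 V = 0.820 mV.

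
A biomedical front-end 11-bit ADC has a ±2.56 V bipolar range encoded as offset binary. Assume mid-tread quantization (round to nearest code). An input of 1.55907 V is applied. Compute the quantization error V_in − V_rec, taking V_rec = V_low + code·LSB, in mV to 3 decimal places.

-0.930 mV

One LSB is 5.12 V / 2048 = 2.500 mV.
(V_in − V_low)/LSB = (1.55907 − (−2.56))/0.0025 = 1647.6280 → code 1648 (round).
Code 1648 maps back to (−2.56) + 1648×0.0025 V = 1.56 V.
Difference: -0.00093 V → -0.930 mV.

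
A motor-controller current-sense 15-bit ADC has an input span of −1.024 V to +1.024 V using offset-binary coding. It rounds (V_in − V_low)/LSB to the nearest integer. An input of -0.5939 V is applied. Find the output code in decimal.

LSB = 2.048 V / 32768 = 62.50 µV.
(-0.5939 − (−1.024)) / 6.25e-05 = 6881.600 LSBs.
Round → code 6882.

code 6882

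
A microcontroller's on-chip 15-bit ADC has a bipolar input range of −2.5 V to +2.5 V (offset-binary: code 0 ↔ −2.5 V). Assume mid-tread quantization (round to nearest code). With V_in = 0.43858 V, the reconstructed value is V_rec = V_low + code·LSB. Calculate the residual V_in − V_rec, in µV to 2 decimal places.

Step size: 5 V ÷ 2^15 = 152.59 µV.
(0.43858 − (−2.5))/0.000152588 = 19258.2779; round gives code 19258.
Code 19258 maps back to (−2.5) + 19258×0.000152588 V = 0.4385376 V.
Difference: 4.24023e-05 V → 42.40 µV.

42.40 µV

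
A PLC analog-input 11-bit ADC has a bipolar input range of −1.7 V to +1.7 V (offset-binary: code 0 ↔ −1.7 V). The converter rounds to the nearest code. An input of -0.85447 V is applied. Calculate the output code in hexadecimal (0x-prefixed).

code 0x1FD (decimal 509)

With 2048 levels over 3.4 V, one step is 1.660 mV.
(-0.85447 − (−1.7)) / 0.00166016 = 509.307 LSBs.
Round → code 509.
In hexadecimal (0x-prefixed): 0x1FD.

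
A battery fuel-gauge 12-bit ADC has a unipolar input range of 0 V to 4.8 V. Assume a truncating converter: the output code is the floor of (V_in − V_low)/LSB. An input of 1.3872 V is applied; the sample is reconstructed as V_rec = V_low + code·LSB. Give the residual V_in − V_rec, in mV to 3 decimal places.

0.872 mV

LSB = 4.8/2^12 = 1.172 mV.
Scaled input = 1183.7440 LSBs, so code = 1183.
Code 1183 maps back to 0 + 1183×0.00117187 V = 1.3863281 V.
V_in − V_rec = 0.000871875 V = 0.872 mV.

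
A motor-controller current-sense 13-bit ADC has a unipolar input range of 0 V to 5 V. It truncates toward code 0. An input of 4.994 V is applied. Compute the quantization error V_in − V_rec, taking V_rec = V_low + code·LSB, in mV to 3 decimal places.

One LSB is 5 V / 8192 = 0.610 mV.
(4.994 − 0)/0.000610352 = 8182.1696; ⌊·⌋ gives code 8182.
Reconstructed: 4.9938965 V.
V_in − V_rec = 0.000103516 V = 0.104 mV.

0.104 mV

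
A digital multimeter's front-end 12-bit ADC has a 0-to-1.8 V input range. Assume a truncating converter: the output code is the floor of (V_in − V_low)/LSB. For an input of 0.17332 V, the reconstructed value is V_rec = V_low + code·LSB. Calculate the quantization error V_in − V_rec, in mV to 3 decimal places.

Step size: 1.8 V ÷ 2^12 = 439.45 µV.
(V_in − V_low)/LSB = (0.17332 − 0)/0.000439453 = 394.3993 → code 394 (floor).
V_rec = 0 + 394·0.000439453 = 0.17314453 V.
Difference: 0.000175469 V → 0.175 mV.

0.175 mV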